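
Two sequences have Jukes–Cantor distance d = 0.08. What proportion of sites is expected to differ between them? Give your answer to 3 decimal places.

0.076

p = (3/4)(1 − e^(−4d/3)) = 0.75 × (1 − e^(-0.106667)) = 0.75 × (1 − 0.898825) = 0.075881.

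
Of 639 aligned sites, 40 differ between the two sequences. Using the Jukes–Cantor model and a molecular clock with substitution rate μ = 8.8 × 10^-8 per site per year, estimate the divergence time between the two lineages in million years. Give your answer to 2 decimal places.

0.37

p = 40/639 ≈ 0.062598.
d = −(3/4) ln(1 − 4p/3) = −0.75 ln(1 − 0.083464) = −0.75 ln(0.916536)
  = −0.75 × (-0.087154) = 0.065366 substitutions/site.
Under a molecular clock d = 2μt, so t = d/(2μ) = 0.065366 / (2 × 8.8 × 10^-8) = 0.37 million years.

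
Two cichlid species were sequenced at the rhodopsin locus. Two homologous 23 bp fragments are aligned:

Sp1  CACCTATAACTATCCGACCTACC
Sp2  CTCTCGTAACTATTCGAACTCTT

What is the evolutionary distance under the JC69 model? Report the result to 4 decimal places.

The sequences differ at 9 of 23 sites (2, 4, 5, 6, 14, 18, 21, 22, 23), so p = 9/23 ≈ 0.391304.
d = −(3/4) ln(1 − 4p/3) = −0.75 ln(1 − 0.521739) = −0.75 ln(0.478261)
  = −0.75 × (-0.737599) = 0.553199 substitutions/site.

0.5532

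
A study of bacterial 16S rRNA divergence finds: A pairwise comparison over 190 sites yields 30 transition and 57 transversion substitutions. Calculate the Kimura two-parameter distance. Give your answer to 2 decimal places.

P = 30/190 ≈ 0.157895 and Q = 57/190 = 0.3.
Under the Kimura two-parameter model, d = −½ ln(1 − 2P − Q) − ¼ ln(1 − 2Q).
1 − 2P − Q = 0.38421, giving −½ ln(0.38421) = 0.478283.
1 − 2Q = 0.4, giving −¼ ln(0.4) = 0.229073.
d = 0.478283 + 0.229073 = 0.707356.

0.71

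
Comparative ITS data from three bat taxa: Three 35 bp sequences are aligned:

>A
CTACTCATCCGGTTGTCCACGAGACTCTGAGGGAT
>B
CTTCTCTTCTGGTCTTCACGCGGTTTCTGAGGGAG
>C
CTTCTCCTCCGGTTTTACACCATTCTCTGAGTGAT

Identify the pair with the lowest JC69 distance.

A–B: 13/35 differ, p = 0.371, d = 0.513.
A–C: 8/35 differ, p = 0.229, d = 0.273.
B–C: 12/35 differ, p = 0.343, d = 0.458.
The smallest distance is between A and C.

A and C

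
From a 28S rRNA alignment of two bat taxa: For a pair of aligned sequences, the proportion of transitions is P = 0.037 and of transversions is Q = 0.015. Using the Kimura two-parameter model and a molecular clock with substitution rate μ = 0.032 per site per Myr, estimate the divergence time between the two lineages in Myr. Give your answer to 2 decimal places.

0.85

Under the Kimura two-parameter model, d = −½ ln(1 − 2P − Q) − ¼ ln(1 − 2Q).
1 − 2P − Q = 0.911, giving −½ ln(0.911) = 0.046606.
1 − 2Q = 0.97, giving −¼ ln(0.97) = 0.007615.
d = 0.046606 + 0.007615 = 0.054221.
Under a molecular clock d = 2μt, so t = d/(2μ) = 0.054221 / (2 × 0.032) = 0.85 Myr.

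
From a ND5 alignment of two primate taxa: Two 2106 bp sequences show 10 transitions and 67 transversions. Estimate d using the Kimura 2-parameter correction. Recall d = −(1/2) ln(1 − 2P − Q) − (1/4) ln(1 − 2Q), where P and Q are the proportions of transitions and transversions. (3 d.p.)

P = 10/2106 ≈ 0.004748 and Q = 67/2106 ≈ 0.031814.
Under the Kimura two-parameter model, d = −½ ln(1 − 2P − Q) − ¼ ln(1 − 2Q).
1 − 2P − Q = 0.95869, giving −½ ln(0.95869) = 0.021094.
1 − 2Q = 0.936372, giving −¼ ln(0.936372) = 0.016436.
d = 0.021094 + 0.016436 = 0.037530.

0.038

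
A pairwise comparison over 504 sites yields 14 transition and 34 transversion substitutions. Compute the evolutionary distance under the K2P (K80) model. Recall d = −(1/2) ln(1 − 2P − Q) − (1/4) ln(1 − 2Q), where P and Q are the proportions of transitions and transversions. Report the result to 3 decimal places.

0.102

P = 14/504 ≈ 0.027778 and Q = 34/504 ≈ 0.06746.
Under the Kimura two-parameter model, d = −½ ln(1 − 2P − Q) − ¼ ln(1 − 2Q).
1 − 2P − Q = 0.876984, giving −½ ln(0.876984) = 0.065633.
1 − 2Q = 0.86508, giving −¼ ln(0.86508) = 0.036233.
d = 0.065633 + 0.036233 = 0.101866.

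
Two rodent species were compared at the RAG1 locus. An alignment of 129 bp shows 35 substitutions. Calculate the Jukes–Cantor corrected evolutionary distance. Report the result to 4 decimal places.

0.3368

p = 35/129 ≈ 0.271318.
d = −(3/4) ln(1 − 4p/3) = −0.75 ln(1 − 0.361757) = −0.75 ln(0.638243)
  = −0.75 × (-0.449036) = 0.336777 substitutions/site.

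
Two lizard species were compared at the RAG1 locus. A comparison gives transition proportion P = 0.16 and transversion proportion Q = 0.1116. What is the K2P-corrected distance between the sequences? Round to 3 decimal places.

0.346

Under the Kimura two-parameter model, d = −½ ln(1 − 2P − Q) − ¼ ln(1 − 2Q).
1 − 2P − Q = 0.5684, giving −½ ln(0.5684) = 0.282465.
1 − 2Q = 0.7768, giving −¼ ln(0.7768) = 0.063143.
d = 0.282465 + 0.063143 = 0.345608.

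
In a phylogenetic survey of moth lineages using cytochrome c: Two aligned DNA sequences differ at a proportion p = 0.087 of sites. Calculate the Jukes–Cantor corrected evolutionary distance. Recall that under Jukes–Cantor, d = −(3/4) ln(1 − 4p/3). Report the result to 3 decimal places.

d = −(3/4) ln(1 − 4p/3) = −0.75 ln(1 − 0.116) = −0.75 ln(0.884)
  = −0.75 × (-0.123298) = 0.092474 substitutions/site.

0.092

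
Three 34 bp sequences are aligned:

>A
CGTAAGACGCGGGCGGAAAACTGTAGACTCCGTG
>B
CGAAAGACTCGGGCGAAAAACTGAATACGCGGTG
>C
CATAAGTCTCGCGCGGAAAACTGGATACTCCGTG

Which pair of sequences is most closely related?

A–B: 7/34 differ, p = 0.206, d = 0.241.
A–C: 6/34 differ, p = 0.176, d = 0.201.
B–C: 8/34 differ, p = 0.235, d = 0.282.
The smallest distance is between A and C.

A and C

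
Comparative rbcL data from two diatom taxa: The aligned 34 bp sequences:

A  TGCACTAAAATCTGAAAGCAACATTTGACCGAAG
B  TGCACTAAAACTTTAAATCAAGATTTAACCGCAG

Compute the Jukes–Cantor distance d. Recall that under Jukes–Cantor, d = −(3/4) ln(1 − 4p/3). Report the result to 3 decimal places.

0.241

The sequences differ at 7 of 34 sites (11, 12, 14, 18, 22, 27, 32), so p = 7/34 ≈ 0.205882.
d = −(3/4) ln(1 − 4p/3) = −0.75 ln(1 − 0.274509) = −0.75 ln(0.725491)
  = −0.75 × (-0.320907) = 0.240680 substitutions/site.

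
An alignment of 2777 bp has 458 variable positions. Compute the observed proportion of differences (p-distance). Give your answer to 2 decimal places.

p = 458/2777 = 0.164926… ≈ 0.16 (to 2 d.p.).

0.16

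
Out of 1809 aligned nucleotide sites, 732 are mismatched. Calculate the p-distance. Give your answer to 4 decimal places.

p = 732/1809 = 0.404643… ≈ 0.4046 (to 4 d.p.).

0.4046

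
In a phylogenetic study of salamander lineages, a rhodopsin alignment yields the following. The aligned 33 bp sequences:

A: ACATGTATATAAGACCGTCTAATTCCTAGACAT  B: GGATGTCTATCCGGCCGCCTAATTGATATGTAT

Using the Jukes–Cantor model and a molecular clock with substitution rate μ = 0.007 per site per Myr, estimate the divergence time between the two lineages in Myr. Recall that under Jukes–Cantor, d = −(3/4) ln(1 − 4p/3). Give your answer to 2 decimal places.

35.53

The sequences differ at 12 of 33 sites, so p = 12/33 ≈ 0.363636.
d = −(3/4) ln(1 − 4p/3) = −0.75 ln(1 − 0.484848) = −0.75 ln(0.515152)
  = −0.75 × (-0.663293) = 0.497470 substitutions/site.
Under a molecular clock d = 2μt, so t = d/(2μ) = 0.497470 / (2 × 0.007) = 35.53 Myr.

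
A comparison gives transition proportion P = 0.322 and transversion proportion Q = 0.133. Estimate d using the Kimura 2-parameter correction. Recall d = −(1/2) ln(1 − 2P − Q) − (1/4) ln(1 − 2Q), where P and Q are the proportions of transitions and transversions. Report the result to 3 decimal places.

0.828

Under the Kimura two-parameter model, d = −½ ln(1 − 2P − Q) − ¼ ln(1 − 2Q).
1 − 2P − Q = 0.223, giving −½ ln(0.223) = 0.750292.
1 − 2Q = 0.734, giving −¼ ln(0.734) = 0.077312.
d = 0.750292 + 0.077312 = 0.827604.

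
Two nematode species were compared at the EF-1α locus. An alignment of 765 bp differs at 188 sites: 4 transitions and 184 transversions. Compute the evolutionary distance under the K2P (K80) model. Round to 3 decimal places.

0.308

P = 4/765 ≈ 0.005229 and Q = 184/765 ≈ 0.240523.
Under the Kimura two-parameter model, d = −½ ln(1 − 2P − Q) − ¼ ln(1 − 2Q).
1 − 2P − Q = 0.749019, giving −½ ln(0.749019) = 0.144495.
1 − 2Q = 0.518954, giving −¼ ln(0.518954) = 0.163985.
d = 0.144495 + 0.163985 = 0.308480.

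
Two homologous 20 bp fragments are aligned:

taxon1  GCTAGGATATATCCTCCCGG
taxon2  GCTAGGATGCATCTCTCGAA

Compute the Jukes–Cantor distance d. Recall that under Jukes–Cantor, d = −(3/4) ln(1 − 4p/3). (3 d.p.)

0.572

The sequences differ at 8 of 20 sites (9, 10, 14, 15, 16, 18, 19, 20), so p = 8/20 = 0.4.
d = −(3/4) ln(1 − 4p/3) = −0.75 ln(1 − 0.533333) = −0.75 ln(0.466667)
  = −0.75 × (-0.762139) = 0.571604 substitutions/site.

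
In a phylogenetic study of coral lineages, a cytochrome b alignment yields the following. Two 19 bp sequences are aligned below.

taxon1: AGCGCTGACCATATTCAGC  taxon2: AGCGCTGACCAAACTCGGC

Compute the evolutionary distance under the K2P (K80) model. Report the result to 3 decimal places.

Of 19 sites, 2 differences are transitions and 1 are transversions, so P = 2/19 ≈ 0.105263 and Q = 1/19 ≈ 0.052632.
Under the Kimura two-parameter model, d = −½ ln(1 − 2P − Q) − ¼ ln(1 − 2Q).
1 − 2P − Q = 0.736842, giving −½ ln(0.736842) = 0.152691.
1 − 2Q = 0.894736, giving −¼ ln(0.894736) = 0.027807.
d = 0.152691 + 0.027807 = 0.180498.

0.180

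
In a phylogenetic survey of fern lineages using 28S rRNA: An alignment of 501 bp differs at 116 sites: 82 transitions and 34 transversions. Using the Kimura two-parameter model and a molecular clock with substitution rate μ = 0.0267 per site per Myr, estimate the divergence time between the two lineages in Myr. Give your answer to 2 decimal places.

5.39

P = 82/501 ≈ 0.163673 and Q = 34/501 ≈ 0.067864.
Under the Kimura two-parameter model, d = −½ ln(1 − 2P − Q) − ¼ ln(1 − 2Q).
1 − 2P − Q = 0.60479, giving −½ ln(0.60479) = 0.251437.
1 − 2Q = 0.864272, giving −¼ ln(0.864272) = 0.036467.
d = 0.251437 + 0.036467 = 0.287904.
Under a molecular clock d = 2μt, so t = d/(2μ) = 0.287904 / (2 × 0.0267) = 5.39 Myr.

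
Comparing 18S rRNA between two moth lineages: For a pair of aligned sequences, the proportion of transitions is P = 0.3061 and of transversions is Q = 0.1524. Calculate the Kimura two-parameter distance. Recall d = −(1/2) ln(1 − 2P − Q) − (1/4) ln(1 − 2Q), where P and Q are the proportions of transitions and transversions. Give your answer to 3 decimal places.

Under the Kimura two-parameter model, d = −½ ln(1 − 2P − Q) − ¼ ln(1 − 2Q).
1 − 2P − Q = 0.2354, giving −½ ln(0.2354) = 0.723235.
1 − 2Q = 0.6952, giving −¼ ln(0.6952) = 0.090889.
d = 0.723235 + 0.090889 = 0.814124.

0.814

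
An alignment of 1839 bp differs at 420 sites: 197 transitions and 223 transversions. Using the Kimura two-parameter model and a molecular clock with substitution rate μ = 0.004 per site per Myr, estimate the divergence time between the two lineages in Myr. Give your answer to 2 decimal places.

34.23

P = 197/1839 ≈ 0.107123 and Q = 223/1839 ≈ 0.121262.
Under the Kimura two-parameter model, d = −½ ln(1 − 2P − Q) − ¼ ln(1 − 2Q).
1 − 2P − Q = 0.664492, giving −½ ln(0.664492) = 0.204366.
1 − 2Q = 0.757476, giving −¼ ln(0.757476) = 0.069441.
d = 0.204366 + 0.069441 = 0.273807.
Under a molecular clock d = 2μt, so t = d/(2μ) = 0.273807 / (2 × 0.004) = 34.23 Myr.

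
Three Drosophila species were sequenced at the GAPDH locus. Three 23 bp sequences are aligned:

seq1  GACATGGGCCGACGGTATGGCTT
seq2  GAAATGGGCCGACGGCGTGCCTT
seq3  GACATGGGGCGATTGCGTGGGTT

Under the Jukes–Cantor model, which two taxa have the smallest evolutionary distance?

seq1–seq2: 4/23 differ, p = 0.174, d = 0.198.
seq1–seq3: 6/23 differ, p = 0.261, d = 0.321.
seq2–seq3: 6/23 differ, p = 0.261, d = 0.321.
The smallest distance is between seq1 and seq2.

seq1 and seq2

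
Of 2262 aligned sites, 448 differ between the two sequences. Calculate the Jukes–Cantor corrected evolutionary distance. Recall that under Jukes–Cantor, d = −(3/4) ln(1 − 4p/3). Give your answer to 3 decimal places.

p = 448/2262 ≈ 0.198055.
d = −(3/4) ln(1 − 4p/3) = −0.75 ln(1 − 0.264073) = −0.75 ln(0.735927)
  = −0.75 × (-0.306624) = 0.229968 substitutions/site.

0.230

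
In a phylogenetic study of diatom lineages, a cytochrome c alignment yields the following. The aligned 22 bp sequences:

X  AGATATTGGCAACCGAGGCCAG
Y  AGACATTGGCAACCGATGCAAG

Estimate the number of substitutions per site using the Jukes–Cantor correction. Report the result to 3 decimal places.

0.151

The sequences differ at 3 of 22 sites (4, 17, 20), so p = 3/22 ≈ 0.136364.
d = −(3/4) ln(1 − 4p/3) = −0.75 ln(1 − 0.181819) = −0.75 ln(0.818181)
  = −0.75 × (-0.200672) = 0.150504 substitutions/site.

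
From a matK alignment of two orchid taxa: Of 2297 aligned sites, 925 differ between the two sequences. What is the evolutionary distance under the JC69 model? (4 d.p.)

p = 925/2297 ≈ 0.402699.
d = −(3/4) ln(1 − 4p/3) = −0.75 ln(1 − 0.536932) = −0.75 ln(0.463068)
  = −0.75 × (-0.769881) = 0.577411 substitutions/site.

0.5774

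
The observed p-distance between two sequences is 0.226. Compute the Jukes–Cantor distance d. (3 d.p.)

d = −(3/4) ln(1 − 4p/3) = −0.75 ln(1 − 0.301333) = −0.75 ln(0.698667)
  = −0.75 × (-0.358581) = 0.268936 substitutions/site.

0.269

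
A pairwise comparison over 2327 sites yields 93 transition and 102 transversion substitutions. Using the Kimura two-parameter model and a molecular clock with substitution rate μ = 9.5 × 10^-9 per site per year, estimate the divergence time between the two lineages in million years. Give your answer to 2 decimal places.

P = 93/2327 ≈ 0.039966 and Q = 102/2327 ≈ 0.043833.
Under the Kimura two-parameter model, d = −½ ln(1 − 2P − Q) − ¼ ln(1 − 2Q).
1 − 2P − Q = 0.876235, giving −½ ln(0.876235) = 0.066060.
1 − 2Q = 0.912334, giving −¼ ln(0.912334) = 0.022937.
d = 0.066060 + 0.022937 = 0.088997.
Under a molecular clock d = 2μt, so t = d/(2μ) = 0.088997 / (2 × 9.5 × 10^-9) = 4.68 million years.

4.68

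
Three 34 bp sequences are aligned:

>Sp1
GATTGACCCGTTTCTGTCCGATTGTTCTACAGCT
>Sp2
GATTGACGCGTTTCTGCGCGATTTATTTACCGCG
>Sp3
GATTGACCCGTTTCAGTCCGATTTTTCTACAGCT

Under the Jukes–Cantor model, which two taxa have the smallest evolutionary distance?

Sp1 and Sp3

Sp1–Sp2: 8/34 differ, p = 0.235, d = 0.282.
Sp1–Sp3: 2/34 differ, p = 0.059, d = 0.061.
Sp2–Sp3: 8/34 differ, p = 0.235, d = 0.282.
The smallest distance is between Sp1 and Sp3.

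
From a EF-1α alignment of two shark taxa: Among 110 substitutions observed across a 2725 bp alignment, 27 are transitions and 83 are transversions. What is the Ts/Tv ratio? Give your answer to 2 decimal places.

0.33

R = 27/83 = 0.325301… ≈ 0.33 (to 2 d.p.).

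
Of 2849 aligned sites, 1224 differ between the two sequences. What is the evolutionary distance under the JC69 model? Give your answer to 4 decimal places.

0.6379

p = 1224/2849 ≈ 0.429624.
d = −(3/4) ln(1 − 4p/3) = −0.75 ln(1 − 0.572832) = −0.75 ln(0.427168)
  = −0.75 × (-0.850578) = 0.637934 substitutions/site.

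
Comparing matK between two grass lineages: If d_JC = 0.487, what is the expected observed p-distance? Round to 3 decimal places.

0.358

p = (3/4)(1 − e^(−4d/3)) = 0.75 × (1 − e^(-0.649333)) = 0.75 × (1 − 0.522394) = 0.358205.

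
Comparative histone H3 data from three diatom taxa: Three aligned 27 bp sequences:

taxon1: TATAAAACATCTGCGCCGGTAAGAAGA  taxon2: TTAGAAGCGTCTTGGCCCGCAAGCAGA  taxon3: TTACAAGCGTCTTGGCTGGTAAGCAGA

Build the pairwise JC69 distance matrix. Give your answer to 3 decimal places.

d(taxon1,taxon2) = 0.511, d(taxon1,taxon3) = 0.441, d(taxon2,taxon3) = 0.165

taxon1–taxon2: 10/27 sites differ → p ≈ 0.37037, d = −0.75 ln(1 − 0.493827) = 0.510658 ≈ 0.511.
taxon1–taxon3: 9/27 sites differ → p ≈ 0.333333, d = −0.75 ln(1 − 0.444444) = 0.440839 ≈ 0.441.
taxon2–taxon3: 4/27 sites differ → p ≈ 0.148148, d = −0.75 ln(1 − 0.197531) = 0.165047 ≈ 0.165.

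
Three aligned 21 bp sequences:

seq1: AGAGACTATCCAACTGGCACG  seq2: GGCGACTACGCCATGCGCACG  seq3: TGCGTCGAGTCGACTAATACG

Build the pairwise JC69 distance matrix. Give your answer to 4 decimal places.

d(seq1,seq2) = 0.5319, d(seq1,seq3) = 0.7557, d(seq2,seq3) = 0.8990

seq1–seq2: 8/21 sites differ → p ≈ 0.380952, d = −0.75 ln(1 − 0.507936) = 0.531860 ≈ 0.5319.
seq1–seq3: 10/21 sites differ → p ≈ 0.47619, d = −0.75 ln(1 − 0.63492) = 0.755729 ≈ 0.7557.
seq2–seq3: 11/21 sites differ → p ≈ 0.52381, d = −0.75 ln(1 − 0.698413) = 0.899023 ≈ 0.8990.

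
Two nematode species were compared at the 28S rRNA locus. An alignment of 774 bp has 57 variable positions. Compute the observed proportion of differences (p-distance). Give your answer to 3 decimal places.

0.074

p = 57/774 = 0.073643… ≈ 0.074 (to 3 d.p.).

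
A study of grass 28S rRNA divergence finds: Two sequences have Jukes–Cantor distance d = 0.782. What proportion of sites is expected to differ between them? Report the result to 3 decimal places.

0.486

p = (3/4)(1 − e^(−4d/3)) = 0.75 × (1 − e^(-1.042667)) = 0.75 × (1 − 0.352513) = 0.485615.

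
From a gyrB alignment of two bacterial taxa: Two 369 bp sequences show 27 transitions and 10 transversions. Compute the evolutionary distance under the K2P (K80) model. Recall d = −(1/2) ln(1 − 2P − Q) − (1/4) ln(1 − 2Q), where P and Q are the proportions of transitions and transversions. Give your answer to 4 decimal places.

P = 27/369 ≈ 0.073171 and Q = 10/369 ≈ 0.0271.
Under the Kimura two-parameter model, d = −½ ln(1 − 2P − Q) − ¼ ln(1 − 2Q).
1 − 2P − Q = 0.826558, giving −½ ln(0.826558) = 0.095243.
1 − 2Q = 0.9458, giving −¼ ln(0.9458) = 0.013931.
d = 0.095243 + 0.013931 = 0.109174.

0.1092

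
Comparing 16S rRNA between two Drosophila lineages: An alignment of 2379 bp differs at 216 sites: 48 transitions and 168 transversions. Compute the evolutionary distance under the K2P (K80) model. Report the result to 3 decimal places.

P = 48/2379 ≈ 0.020177 and Q = 168/2379 ≈ 0.070618.
Under the Kimura two-parameter model, d = −½ ln(1 − 2P − Q) − ¼ ln(1 − 2Q).
1 − 2P − Q = 0.889028, giving −½ ln(0.889028) = 0.058813.
1 − 2Q = 0.858764, giving −¼ ln(0.858764) = 0.038065.
d = 0.058813 + 0.038065 = 0.096878.

0.097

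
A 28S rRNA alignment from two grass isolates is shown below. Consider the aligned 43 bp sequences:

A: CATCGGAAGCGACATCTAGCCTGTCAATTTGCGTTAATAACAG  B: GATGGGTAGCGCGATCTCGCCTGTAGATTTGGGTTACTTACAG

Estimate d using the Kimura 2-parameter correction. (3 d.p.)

0.320

Of 43 sites, 1 differences are transitions and 10 are transversions, so P = 1/43 ≈ 0.023256 and Q = 10/43 ≈ 0.232558.
Under the Kimura two-parameter model, d = −½ ln(1 − 2P − Q) − ¼ ln(1 − 2Q).
1 − 2P − Q = 0.72093, giving −½ ln(0.72093) = 0.163607.
1 − 2Q = 0.534884, giving −¼ ln(0.534884) = 0.156426.
d = 0.163607 + 0.156426 = 0.320033.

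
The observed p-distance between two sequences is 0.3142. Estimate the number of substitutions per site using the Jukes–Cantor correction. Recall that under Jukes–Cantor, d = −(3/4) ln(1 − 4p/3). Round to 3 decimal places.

0.407

d = −(3/4) ln(1 − 4p/3) = −0.75 ln(1 − 0.418933) = −0.75 ln(0.581067)
  = −0.75 × (-0.542889) = 0.407167 substitutions/site.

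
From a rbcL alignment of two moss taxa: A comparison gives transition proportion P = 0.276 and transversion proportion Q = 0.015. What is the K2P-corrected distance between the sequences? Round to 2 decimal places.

0.43

Under the Kimura two-parameter model, d = −½ ln(1 − 2P − Q) − ¼ ln(1 − 2Q).
1 − 2P − Q = 0.433, giving −½ ln(0.433) = 0.418509.
1 − 2Q = 0.97, giving −¼ ln(0.97) = 0.007615.
d = 0.418509 + 0.007615 = 0.426124.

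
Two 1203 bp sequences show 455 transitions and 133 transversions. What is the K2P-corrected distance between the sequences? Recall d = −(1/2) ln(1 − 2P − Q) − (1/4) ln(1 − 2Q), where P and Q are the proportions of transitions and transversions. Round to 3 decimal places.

1.071

P = 455/1203 ≈ 0.378221 and Q = 133/1203 ≈ 0.110557.
Under the Kimura two-parameter model, d = −½ ln(1 − 2P − Q) − ¼ ln(1 − 2Q).
1 − 2P − Q = 0.133001, giving −½ ln(0.133001) = 1.008699.
1 − 2Q = 0.778886, giving −¼ ln(0.778886) = 0.062473.
d = 1.008699 + 0.062473 = 1.071172.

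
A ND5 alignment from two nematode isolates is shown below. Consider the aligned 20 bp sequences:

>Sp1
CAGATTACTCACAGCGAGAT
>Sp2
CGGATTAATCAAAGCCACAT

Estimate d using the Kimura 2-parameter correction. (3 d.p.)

0.306

Of 20 sites, 1 differences are transitions and 4 are transversions, so P = 1/20 = 0.05 and Q = 4/20 = 0.2.
Under the Kimura two-parameter model, d = −½ ln(1 − 2P − Q) − ¼ ln(1 − 2Q).
1 − 2P − Q = 0.7, giving −½ ln(0.7) = 0.178337.
1 − 2Q = 0.6, giving −¼ ln(0.6) = 0.127706.
d = 0.178337 + 0.127706 = 0.306043.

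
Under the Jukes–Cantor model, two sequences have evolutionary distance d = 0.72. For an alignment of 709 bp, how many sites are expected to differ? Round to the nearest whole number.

Invert JC69: p = (3/4)(1 − e^(−4d/3)) = 0.75 × (1 − e^(-0.96)) = 0.75 × (1 − 0.382893) = 0.462830.
Expected differing sites = pL ≈ 0.462830 × 709 = 328.14647 ≈ 328.

328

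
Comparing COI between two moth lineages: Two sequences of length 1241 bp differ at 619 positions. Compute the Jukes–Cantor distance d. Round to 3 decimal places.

0.820

p = 619/1241 ≈ 0.498791.
d = −(3/4) ln(1 − 4p/3) = −0.75 ln(1 − 0.665055) = −0.75 ln(0.334945)
  = −0.75 × (-1.093789) = 0.820342 substitutions/site.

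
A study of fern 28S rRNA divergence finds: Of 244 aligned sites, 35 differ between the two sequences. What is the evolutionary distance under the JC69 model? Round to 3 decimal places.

0.159

p = 35/244 ≈ 0.143443.
d = −(3/4) ln(1 − 4p/3) = −0.75 ln(1 − 0.191257) = −0.75 ln(0.808743)
  = −0.75 × (-0.212274) = 0.159206 substitutions/site.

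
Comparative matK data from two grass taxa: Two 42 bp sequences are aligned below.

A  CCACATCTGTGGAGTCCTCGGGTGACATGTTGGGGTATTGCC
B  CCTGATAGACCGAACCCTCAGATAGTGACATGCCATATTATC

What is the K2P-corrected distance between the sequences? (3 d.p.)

Of 42 sites, 13 differences are transitions and 10 are transversions, so P = 13/42 ≈ 0.309524 and Q = 10/42 ≈ 0.238095.
Under the Kimura two-parameter model, d = −½ ln(1 − 2P − Q) − ¼ ln(1 − 2Q).
1 − 2P − Q = 0.142857, giving −½ ln(0.142857) = 0.972956.
1 − 2Q = 0.52381, giving −¼ ln(0.52381) = 0.161657.
d = 0.972956 + 0.161657 = 1.134613.

1.135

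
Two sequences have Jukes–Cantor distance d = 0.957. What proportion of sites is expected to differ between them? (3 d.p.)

0.541

p = (3/4)(1 − e^(−4d/3)) = 0.75 × (1 − e^(-1.276)) = 0.75 × (1 − 0.279152) = 0.540636.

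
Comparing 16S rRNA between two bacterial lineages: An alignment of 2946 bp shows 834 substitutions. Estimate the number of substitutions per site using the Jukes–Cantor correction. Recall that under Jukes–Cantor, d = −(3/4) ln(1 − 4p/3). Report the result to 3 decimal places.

p = 834/2946 ≈ 0.283096.
d = −(3/4) ln(1 − 4p/3) = −0.75 ln(1 − 0.377461) = −0.75 ln(0.622539)
  = −0.75 × (-0.473949) = 0.355462 substitutions/site.

0.355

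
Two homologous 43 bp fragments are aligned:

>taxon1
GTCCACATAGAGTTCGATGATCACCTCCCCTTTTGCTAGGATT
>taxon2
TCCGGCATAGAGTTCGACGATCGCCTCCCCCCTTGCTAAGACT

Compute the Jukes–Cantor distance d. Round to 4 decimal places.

0.2784

The sequences differ at 10 of 43 sites (1, 2, 4, 5, 18, 23, 31, 32, 39, 42), so p = 10/43 ≈ 0.232558.
d = −(3/4) ln(1 − 4p/3) = −0.75 ln(1 − 0.310077) = −0.75 ln(0.689923)
  = −0.75 × (-0.371175) = 0.278381 substitutions/site.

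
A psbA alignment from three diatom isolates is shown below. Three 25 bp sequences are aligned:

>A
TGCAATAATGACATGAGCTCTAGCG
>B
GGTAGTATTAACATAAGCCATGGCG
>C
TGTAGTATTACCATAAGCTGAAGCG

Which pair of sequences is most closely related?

B and C

A–B: 9/25 differ, p = 0.360, d = 0.490.
A–C: 8/25 differ, p = 0.320, d = 0.417.
B–C: 6/25 differ, p = 0.240, d = 0.289.
The smallest distance is between B and C.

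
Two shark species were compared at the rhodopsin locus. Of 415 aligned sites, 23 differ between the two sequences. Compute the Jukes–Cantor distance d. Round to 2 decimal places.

p = 23/415 ≈ 0.055422.
d = −(3/4) ln(1 − 4p/3) = −0.75 ln(1 − 0.073896) = −0.75 ln(0.926104)
  = −0.75 × (-0.076769) = 0.057577 substitutions/site.

0.06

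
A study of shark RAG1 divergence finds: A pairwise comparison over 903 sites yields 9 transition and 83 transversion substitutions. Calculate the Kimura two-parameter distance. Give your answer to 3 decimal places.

P = 9/903 ≈ 0.009967 and Q = 83/903 ≈ 0.091916.
Under the Kimura two-parameter model, d = −½ ln(1 − 2P − Q) − ¼ ln(1 − 2Q).
1 − 2P − Q = 0.88815, giving −½ ln(0.88815) = 0.059307.
1 − 2Q = 0.816168, giving −¼ ln(0.816168) = 0.050784.
d = 0.059307 + 0.050784 = 0.110091.

0.110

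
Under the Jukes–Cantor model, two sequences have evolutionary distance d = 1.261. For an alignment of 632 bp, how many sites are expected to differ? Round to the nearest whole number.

386

Invert JC69: p = (3/4)(1 − e^(−4d/3)) = 0.75 × (1 − e^(-1.681333)) = 0.75 × (1 − 0.186126) = 0.610406.
Expected differing sites = pL ≈ 0.610406 × 632 = 385.776592 ≈ 386.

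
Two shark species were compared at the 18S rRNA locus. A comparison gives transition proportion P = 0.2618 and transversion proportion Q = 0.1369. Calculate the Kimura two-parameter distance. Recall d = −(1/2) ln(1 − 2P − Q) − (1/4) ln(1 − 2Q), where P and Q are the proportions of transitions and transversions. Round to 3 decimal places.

Under the Kimura two-parameter model, d = −½ ln(1 − 2P − Q) − ¼ ln(1 − 2Q).
1 − 2P − Q = 0.3395, giving −½ ln(0.3395) = 0.540141.
1 − 2Q = 0.7262, giving −¼ ln(0.7262) = 0.079982.
d = 0.540141 + 0.079982 = 0.620123.

0.620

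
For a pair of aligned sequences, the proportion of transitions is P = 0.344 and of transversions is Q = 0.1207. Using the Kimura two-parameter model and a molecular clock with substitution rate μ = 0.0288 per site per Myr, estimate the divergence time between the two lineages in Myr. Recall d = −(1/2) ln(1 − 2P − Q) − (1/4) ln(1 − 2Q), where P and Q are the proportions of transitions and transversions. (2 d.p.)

15.56

Under the Kimura two-parameter model, d = −½ ln(1 − 2P − Q) − ¼ ln(1 − 2Q).
1 − 2P − Q = 0.1913, giving −½ ln(0.1913) = 0.826956.
1 − 2Q = 0.7586, giving −¼ ln(0.7586) = 0.069070.
d = 0.826956 + 0.069070 = 0.896026.
Under a molecular clock d = 2μt, so t = d/(2μ) = 0.896026 / (2 × 0.0288) = 15.56 Myr.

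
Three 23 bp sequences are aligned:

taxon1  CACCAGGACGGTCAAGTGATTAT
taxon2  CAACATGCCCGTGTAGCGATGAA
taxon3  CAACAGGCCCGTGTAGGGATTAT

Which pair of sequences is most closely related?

taxon1–taxon2: 9/23 differ, p = 0.391, d = 0.553.
taxon1–taxon3: 6/23 differ, p = 0.261, d = 0.321.
taxon2–taxon3: 4/23 differ, p = 0.174, d = 0.198.
The smallest distance is between taxon2 and taxon3.

taxon2 and taxon3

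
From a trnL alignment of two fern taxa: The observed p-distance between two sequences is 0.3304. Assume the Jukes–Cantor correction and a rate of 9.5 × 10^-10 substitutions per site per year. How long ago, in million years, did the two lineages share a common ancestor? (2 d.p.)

229.25

d = −(3/4) ln(1 − 4p/3) = −0.75 ln(1 − 0.440533) = −0.75 ln(0.559467)
  = −0.75 × (-0.580771) = 0.435578 substitutions/site.
Under a molecular clock d = 2μt, so t = d/(2μ) = 0.435578 / (2 × 9.5 × 10^-10) = 229.25 million years.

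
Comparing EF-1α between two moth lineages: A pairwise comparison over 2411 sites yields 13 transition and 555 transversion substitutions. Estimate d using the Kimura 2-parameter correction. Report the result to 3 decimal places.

0.292

P = 13/2411 ≈ 0.005392 and Q = 555/2411 ≈ 0.230195.
Under the Kimura two-parameter model, d = −½ ln(1 − 2P − Q) − ¼ ln(1 − 2Q).
1 − 2P − Q = 0.759021, giving −½ ln(0.759021) = 0.137863.
1 − 2Q = 0.53961, giving −¼ ln(0.53961) = 0.154227.
d = 0.137863 + 0.154227 = 0.292090.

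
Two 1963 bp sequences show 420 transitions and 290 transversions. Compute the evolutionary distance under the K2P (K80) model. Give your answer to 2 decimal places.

P = 420/1963 ≈ 0.213958 and Q = 290/1963 ≈ 0.147733.
Under the Kimura two-parameter model, d = −½ ln(1 − 2P − Q) − ¼ ln(1 − 2Q).
1 − 2P − Q = 0.424351, giving −½ ln(0.424351) = 0.428597.
1 − 2Q = 0.704534, giving −¼ ln(0.704534) = 0.087555.
d = 0.428597 + 0.087555 = 0.516152.

0.52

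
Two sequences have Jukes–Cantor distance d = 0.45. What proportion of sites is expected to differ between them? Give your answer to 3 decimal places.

0.338

p = (3/4)(1 − e^(−4d/3)) = 0.75 × (1 − e^(-0.6)) = 0.75 × (1 − 0.548812) = 0.338391.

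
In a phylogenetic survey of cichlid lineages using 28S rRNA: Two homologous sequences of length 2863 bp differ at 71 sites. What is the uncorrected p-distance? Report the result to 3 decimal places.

p = 71/2863 = 0.024799… ≈ 0.025 (to 3 d.p.).

0.025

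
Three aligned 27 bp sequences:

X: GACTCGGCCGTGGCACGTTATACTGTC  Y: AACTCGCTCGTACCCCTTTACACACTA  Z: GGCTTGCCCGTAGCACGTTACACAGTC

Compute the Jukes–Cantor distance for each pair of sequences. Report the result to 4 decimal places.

d(X,Y) = 0.5876, d(X,Z) = 0.2635, d(Y,Z) = 0.4408

X–Y: 11/27 sites differ → p ≈ 0.407407, d = −0.75 ln(1 − 0.543209) = 0.587647 ≈ 0.5876.
X–Z: 6/27 sites differ → p ≈ 0.222222, d = −0.75 ln(1 − 0.296296) = 0.263548 ≈ 0.2635.
Y–Z: 9/27 sites differ → p ≈ 0.333333, d = −0.75 ln(1 − 0.444444) = 0.440839 ≈ 0.4408.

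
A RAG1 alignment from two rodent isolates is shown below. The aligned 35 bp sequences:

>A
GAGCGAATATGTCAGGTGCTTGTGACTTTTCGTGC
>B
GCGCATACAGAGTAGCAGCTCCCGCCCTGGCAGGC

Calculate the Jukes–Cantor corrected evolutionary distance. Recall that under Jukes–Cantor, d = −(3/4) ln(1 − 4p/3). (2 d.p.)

The sequences differ at 19 of 35 sites, so p = 19/35 ≈ 0.542857.
d = −(3/4) ln(1 − 4p/3) = −0.75 ln(1 − 0.723809) = −0.75 ln(0.276191)
  = −0.75 × (-1.286663) = 0.964997 substitutions/site.

0.96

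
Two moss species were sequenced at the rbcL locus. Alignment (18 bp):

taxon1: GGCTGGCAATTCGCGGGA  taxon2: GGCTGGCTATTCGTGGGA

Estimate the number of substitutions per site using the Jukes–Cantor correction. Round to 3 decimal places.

0.120

The sequences differ at 2 of 18 sites (8, 14), so p = 2/18 ≈ 0.111111.
d = −(3/4) ln(1 − 4p/3) = −0.75 ln(1 − 0.148148) = −0.75 ln(0.851852)
  = −0.75 × (-0.160342) = 0.120257 substitutions/site.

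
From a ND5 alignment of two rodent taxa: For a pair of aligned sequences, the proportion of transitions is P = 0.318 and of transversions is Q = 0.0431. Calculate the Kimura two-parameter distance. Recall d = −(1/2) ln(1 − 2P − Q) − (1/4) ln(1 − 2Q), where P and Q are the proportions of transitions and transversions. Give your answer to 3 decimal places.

Under the Kimura two-parameter model, d = −½ ln(1 − 2P − Q) − ¼ ln(1 − 2Q).
1 − 2P − Q = 0.3209, giving −½ ln(0.3209) = 0.568313.
1 − 2Q = 0.9138, giving −¼ ln(0.9138) = 0.022536.
d = 0.568313 + 0.022536 = 0.590849.

0.591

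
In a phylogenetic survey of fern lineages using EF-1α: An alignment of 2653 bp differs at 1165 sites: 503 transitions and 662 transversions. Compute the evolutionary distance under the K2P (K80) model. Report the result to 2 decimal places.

0.67

P = 503/2653 ≈ 0.189597 and Q = 662/2653 ≈ 0.249529.
Under the Kimura two-parameter model, d = −½ ln(1 − 2P − Q) − ¼ ln(1 − 2Q).
1 − 2P − Q = 0.371277, giving −½ ln(0.371277) = 0.495403.
1 − 2Q = 0.500942, giving −¼ ln(0.500942) = 0.172816.
d = 0.495403 + 0.172816 = 0.668219.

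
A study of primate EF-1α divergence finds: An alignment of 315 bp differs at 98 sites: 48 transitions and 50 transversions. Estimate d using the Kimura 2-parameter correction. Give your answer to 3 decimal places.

0.407

P = 48/315 ≈ 0.152381 and Q = 50/315 ≈ 0.15873.
Under the Kimura two-parameter model, d = −½ ln(1 − 2P − Q) − ¼ ln(1 − 2Q).
1 − 2P − Q = 0.536508, giving −½ ln(0.536508) = 0.311337.
1 − 2Q = 0.68254, giving −¼ ln(0.68254) = 0.095484.
d = 0.311337 + 0.095484 = 0.406821.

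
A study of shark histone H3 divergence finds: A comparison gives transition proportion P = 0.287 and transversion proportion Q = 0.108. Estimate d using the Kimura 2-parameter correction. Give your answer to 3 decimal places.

0.634

Under the Kimura two-parameter model, d = −½ ln(1 − 2P − Q) − ¼ ln(1 − 2Q).
1 − 2P − Q = 0.318, giving −½ ln(0.318) = 0.572852.
1 − 2Q = 0.784, giving −¼ ln(0.784) = 0.060837.
d = 0.572852 + 0.060837 = 0.633689.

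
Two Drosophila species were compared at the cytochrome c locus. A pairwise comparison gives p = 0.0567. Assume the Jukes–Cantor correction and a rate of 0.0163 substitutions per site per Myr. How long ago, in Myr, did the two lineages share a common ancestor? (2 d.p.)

d = −(3/4) ln(1 − 4p/3) = −0.75 ln(1 − 0.0756) = −0.75 ln(0.9244)
  = −0.75 × (-0.078610) = 0.058958 substitutions/site.
Under a molecular clock d = 2μt, so t = d/(2μ) = 0.058958 / (2 × 0.0163) = 1.81 Myr.

1.81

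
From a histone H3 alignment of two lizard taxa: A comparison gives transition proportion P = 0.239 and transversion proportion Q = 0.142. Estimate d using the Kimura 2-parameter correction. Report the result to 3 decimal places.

Under the Kimura two-parameter model, d = −½ ln(1 − 2P − Q) − ¼ ln(1 − 2Q).
1 − 2P − Q = 0.38, giving −½ ln(0.38) = 0.483792.
1 − 2Q = 0.716, giving −¼ ln(0.716) = 0.083519.
d = 0.483792 + 0.083519 = 0.567311.

0.567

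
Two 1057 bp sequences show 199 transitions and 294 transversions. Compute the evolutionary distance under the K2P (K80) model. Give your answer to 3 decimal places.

P = 199/1057 ≈ 0.188269 and Q = 294/1057 ≈ 0.278146.
Under the Kimura two-parameter model, d = −½ ln(1 − 2P − Q) − ¼ ln(1 − 2Q).
1 − 2P − Q = 0.345316, giving −½ ln(0.345316) = 0.531648.
1 − 2Q = 0.443708, giving −¼ ln(0.443708) = 0.203147.
d = 0.531648 + 0.203147 = 0.734795.

0.735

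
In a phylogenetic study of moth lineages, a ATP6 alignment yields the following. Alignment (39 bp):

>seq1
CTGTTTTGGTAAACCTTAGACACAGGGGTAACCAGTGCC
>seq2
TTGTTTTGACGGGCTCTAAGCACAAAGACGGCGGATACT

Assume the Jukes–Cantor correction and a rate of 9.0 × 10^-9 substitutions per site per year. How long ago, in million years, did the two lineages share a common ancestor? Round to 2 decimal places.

The sequences differ at 21 of 39 sites, so p = 21/39 ≈ 0.538462.
d = −(3/4) ln(1 − 4p/3) = −0.75 ln(1 − 0.717949) = −0.75 ln(0.282051)
  = −0.75 × (-1.265667) = 0.949250 substitutions/site.
Under a molecular clock d = 2μt, so t = d/(2μ) = 0.949250 / (2 × 9.0 × 10^-9) = 52.74 million years.

52.74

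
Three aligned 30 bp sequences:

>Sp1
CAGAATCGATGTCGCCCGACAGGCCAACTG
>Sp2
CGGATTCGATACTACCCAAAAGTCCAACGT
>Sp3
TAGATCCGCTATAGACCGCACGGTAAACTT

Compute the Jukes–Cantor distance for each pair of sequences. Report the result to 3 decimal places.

d(Sp1,Sp2) = 0.503, d(Sp1,Sp3) = 0.647, d(Sp2,Sp3) = 0.824

Sp1–Sp2: 11/30 sites differ → p ≈ 0.366667, d = −0.75 ln(1 − 0.488889) = 0.503376 ≈ 0.503.
Sp1–Sp3: 13/30 sites differ → p ≈ 0.433333, d = −0.75 ln(1 − 0.577777) = 0.646666 ≈ 0.647.
Sp2–Sp3: 15/30 sites differ → p = 0.5, d = −0.75 ln(1 − 0.666667) = 0.823960 ≈ 0.824.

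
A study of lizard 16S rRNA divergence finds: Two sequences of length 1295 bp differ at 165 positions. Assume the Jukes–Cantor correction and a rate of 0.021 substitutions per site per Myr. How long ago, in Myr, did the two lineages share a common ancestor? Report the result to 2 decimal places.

p = 165/1295 ≈ 0.127413.
d = −(3/4) ln(1 − 4p/3) = −0.75 ln(1 − 0.169884) = −0.75 ln(0.830116)
  = −0.75 × (-0.186190) = 0.139643 substitutions/site.
Under a molecular clock d = 2μt, so t = d/(2μ) = 0.139643 / (2 × 0.021) = 3.32 Myr.

3.32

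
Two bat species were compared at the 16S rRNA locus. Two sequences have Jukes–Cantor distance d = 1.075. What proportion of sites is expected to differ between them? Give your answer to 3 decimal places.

p = (3/4)(1 − e^(−4d/3)) = 0.75 × (1 − e^(-1.433333)) = 0.75 × (1 − 0.238513) = 0.571115.

0.571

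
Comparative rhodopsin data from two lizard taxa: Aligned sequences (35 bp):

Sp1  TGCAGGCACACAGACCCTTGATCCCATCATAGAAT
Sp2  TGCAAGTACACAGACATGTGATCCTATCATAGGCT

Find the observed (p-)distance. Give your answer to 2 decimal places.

0.23

The sequences differ at 8 of 35 positions (sites 5, 7, 16, 17, 18, 25, 33, 34).
p = 8/35 = 0.228571… ≈ 0.23 (to 2 d.p.).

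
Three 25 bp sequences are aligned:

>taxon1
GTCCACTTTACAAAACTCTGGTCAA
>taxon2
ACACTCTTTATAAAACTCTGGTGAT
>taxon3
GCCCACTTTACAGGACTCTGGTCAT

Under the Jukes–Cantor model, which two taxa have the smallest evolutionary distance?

taxon1–taxon2: 7/25 differ, p = 0.280, d = 0.351.
taxon1–taxon3: 4/25 differ, p = 0.160, d = 0.180.
taxon2–taxon3: 7/25 differ, p = 0.280, d = 0.351.
The smallest distance is between taxon1 and taxon3.

taxon1 and taxon3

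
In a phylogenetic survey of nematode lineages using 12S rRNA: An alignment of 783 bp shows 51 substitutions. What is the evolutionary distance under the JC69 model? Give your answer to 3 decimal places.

p = 51/783 ≈ 0.065134.
d = −(3/4) ln(1 − 4p/3) = −0.75 ln(1 − 0.086845) = −0.75 ln(0.913155)
  = −0.75 × (-0.090850) = 0.068138 substitutions/site.

0.068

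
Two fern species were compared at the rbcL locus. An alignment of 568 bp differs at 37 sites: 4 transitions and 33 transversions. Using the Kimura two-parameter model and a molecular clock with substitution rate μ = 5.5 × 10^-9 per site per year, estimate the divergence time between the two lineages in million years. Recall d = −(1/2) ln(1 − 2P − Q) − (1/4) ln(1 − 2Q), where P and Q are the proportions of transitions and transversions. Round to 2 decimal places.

P = 4/568 ≈ 0.007042 and Q = 33/568 ≈ 0.058099.
Under the Kimura two-parameter model, d = −½ ln(1 − 2P − Q) − ¼ ln(1 − 2Q).
1 − 2P − Q = 0.927817, giving −½ ln(0.927817) = 0.037460.
1 − 2Q = 0.883802, giving −¼ ln(0.883802) = 0.030881.
d = 0.037460 + 0.030881 = 0.068341.
Under a molecular clock d = 2μt, so t = d/(2μ) = 0.068341 / (2 × 5.5 × 10^-9) = 6.21 million years.

6.21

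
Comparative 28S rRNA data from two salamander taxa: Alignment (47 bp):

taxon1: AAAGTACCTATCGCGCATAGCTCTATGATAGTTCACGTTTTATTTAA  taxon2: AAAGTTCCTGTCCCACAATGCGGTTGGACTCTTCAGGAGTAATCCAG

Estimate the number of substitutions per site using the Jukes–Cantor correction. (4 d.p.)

0.6284

The sequences differ at 20 of 47 sites, so p = 20/47 ≈ 0.425532.
d = −(3/4) ln(1 − 4p/3) = −0.75 ln(1 − 0.567376) = −0.75 ln(0.432624)
  = −0.75 × (-0.837886) = 0.628415 substitutions/site.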